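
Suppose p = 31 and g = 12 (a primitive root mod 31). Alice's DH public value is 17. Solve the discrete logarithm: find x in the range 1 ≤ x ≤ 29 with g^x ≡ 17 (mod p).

Try successive powers of 12 modulo 31:
12^1 ≡ 12
12^2 ≡ 20
12^3 ≡ 23
12^4 ≡ 28
12^5 ≡ 26
12^6 ≡ 2
12^7 ≡ 24
12^8 ≡ 9
12^9 ≡ 15
12^10 ≡ 25
12^11 ≡ 21
12^12 ≡ 4
12^13 ≡ 17
Found: x = 13.

13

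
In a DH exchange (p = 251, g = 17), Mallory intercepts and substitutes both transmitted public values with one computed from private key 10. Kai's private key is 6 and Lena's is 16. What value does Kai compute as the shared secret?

Kai receives Mallory's public value M = 17^10 mod 251 instead of the honest one.
17^1 ≡ 17 (mod 251)
17^2 = (17^1)^2 ≡ 17^2 = 289 ≡ 38 (mod 251)
17^4 = (17^2)^2 ≡ 38^2 = 1444 ≡ 189 (mod 251)
17^8 = (17^4)^2 ≡ 189^2 = 35721 ≡ 79 (mod 251)
17^10 = 17^8 · 17^2 ≡ 79 · 38 ≡ 241 (mod 251).
So M = 241. Kai computes K = M^6 mod 251.
241^1 ≡ 241 (mod 251)
241^2 = (241^1)^2 ≡ 241^2 = 58081 ≡ 100 (mod 251)
241^4 = (241^2)^2 ≡ 100^2 = 10000 ≡ 211 (mod 251)
241^6 = 241^4 · 241^2 ≡ 211 · 100 ≡ 16 (mod 251).

16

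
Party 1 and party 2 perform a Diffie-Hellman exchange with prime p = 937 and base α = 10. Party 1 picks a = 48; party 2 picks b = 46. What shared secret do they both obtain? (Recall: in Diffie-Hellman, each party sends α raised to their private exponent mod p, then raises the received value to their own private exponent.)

Party 1 sends A = α^a mod p = 10^48 mod 937.
10^1 ≡ 10 (mod 937)
10^2 = (10^1)^2 ≡ 10^2 = 100 ≡ 100 (mod 937)
10^4 = (10^2)^2 ≡ 100^2 = 10000 ≡ 630 (mod 937)
10^8 = (10^4)^2 ≡ 630^2 = 396900 ≡ 549 (mod 937)
10^16 = (10^8)^2 ≡ 549^2 = 301401 ≡ 624 (mod 937)
10^32 = (10^16)^2 ≡ 624^2 = 389376 ≡ 521 (mod 937)
10^48 = 10^32 · 10^16 ≡ 521 · 624 ≡ 902 (mod 937).
So A = 902. Party 2 then computes K = A^b mod p = 902^46 mod 937.
902^1 ≡ 902 (mod 937)
902^2 = (902^1)^2 ≡ 902^2 = 813604 ≡ 288 (mod 937)
902^4 = (902^2)^2 ≡ 288^2 = 82944 ≡ 488 (mod 937)
902^8 = (902^4)^2 ≡ 488^2 = 238144 ≡ 146 (mod 937)
902^16 = (902^8)^2 ≡ 146^2 = 21316 ≡ 702 (mod 937)
902^32 = (902^16)^2 ≡ 702^2 = 492804 ≡ 879 (mod 937)
902^46 = 902^32 · 902^8 · 902^4 · 902^2 ≡ 879 · 146 · 488 · 288 ≡ 210 (mod 937).

210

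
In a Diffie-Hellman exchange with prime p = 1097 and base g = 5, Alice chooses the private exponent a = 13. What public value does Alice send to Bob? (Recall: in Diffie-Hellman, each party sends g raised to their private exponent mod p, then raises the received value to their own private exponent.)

1017

Public value = 5^{13} \pmod{1097}.
5^1 ≡ 5 (mod 1097)
5^2 = (5^1)^2 ≡ 5^2 = 25 ≡ 25 (mod 1097)
5^4 = (5^2)^2 ≡ 25^2 = 625 ≡ 625 (mod 1097)
5^8 = (5^4)^2 ≡ 625^2 = 390625 ≡ 93 (mod 1097)
5^13 = 5^8 · 5^4 · 5^1 ≡ 93 · 625 · 5 ≡ 1017 (mod 1097).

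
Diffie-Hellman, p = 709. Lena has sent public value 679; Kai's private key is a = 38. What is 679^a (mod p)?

487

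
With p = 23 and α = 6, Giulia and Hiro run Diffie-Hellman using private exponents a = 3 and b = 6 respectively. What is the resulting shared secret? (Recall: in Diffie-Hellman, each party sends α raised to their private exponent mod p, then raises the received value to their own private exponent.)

3

Hiro sends B = α^b mod p = 6^6 mod 23.
6^1 ≡ 6 (mod 23)
6^2 = (6^1)^2 ≡ 6^2 = 36 ≡ 13 (mod 23)
6^4 = (6^2)^2 ≡ 13^2 = 169 ≡ 8 (mod 23)
6^6 = 6^4 · 6^2 ≡ 8 · 13 ≡ 12 (mod 23).
So B = 12. Giulia then computes K = B^a mod p = 12^3 mod 23.
12^1 ≡ 12 (mod 23)
12^2 = (12^1)^2 ≡ 12^2 = 144 ≡ 6 (mod 23)
12^3 = 12^2 · 12^1 ≡ 6 · 12 ≡ 3 (mod 23).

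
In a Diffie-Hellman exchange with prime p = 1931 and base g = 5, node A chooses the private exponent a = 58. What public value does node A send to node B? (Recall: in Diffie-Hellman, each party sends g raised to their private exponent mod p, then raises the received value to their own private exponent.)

Public value = 5^58 mod 1931.
5^1 ≡ 5 (mod 1931)
5^2 = (5^1)^2 ≡ 5^2 = 25 ≡ 25 (mod 1931)
5^4 = (5^2)^2 ≡ 25^2 = 625 ≡ 625 (mod 1931)
5^8 = (5^4)^2 ≡ 625^2 = 390625 ≡ 563 (mod 1931)
5^16 = (5^8)^2 ≡ 563^2 = 316969 ≡ 285 (mod 1931)
5^32 = (5^16)^2 ≡ 285^2 = 81225 ≡ 123 (mod 1931)
5^58 = 5^32 · 5^16 · 5^8 · 5^2 ≡ 123 · 285 · 563 · 25 ≡ 1591 (mod 1931).

1591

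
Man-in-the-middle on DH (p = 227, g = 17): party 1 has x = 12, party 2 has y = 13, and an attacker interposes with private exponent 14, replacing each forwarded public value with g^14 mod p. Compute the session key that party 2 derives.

Party 2 receives an attacker's public value M = 17^14 mod 227 instead of the honest one.
17^1 ≡ 17 (mod 227)
17^2 = (17^1)^2 ≡ 17^2 = 289 ≡ 62 (mod 227)
17^4 = (17^2)^2 ≡ 62^2 = 3844 ≡ 212 (mod 227)
17^8 = (17^4)^2 ≡ 212^2 = 44944 ≡ 225 (mod 227)
17^14 = 17^8 · 17^4 · 17^2 ≡ 225 · 212 · 62 ≡ 44 (mod 227).
So M = 44. Party 2 computes K = M^13 mod 227.
44^1 ≡ 44 (mod 227)
44^2 = (44^1)^2 ≡ 44^2 = 1936 ≡ 120 (mod 227)
44^4 = (44^2)^2 ≡ 120^2 = 14400 ≡ 99 (mod 227)
44^8 = (44^4)^2 ≡ 99^2 = 9801 ≡ 40 (mod 227)
44^13 = 44^8 · 44^4 · 44^1 ≡ 40 · 99 · 44 ≡ 131 (mod 227).

131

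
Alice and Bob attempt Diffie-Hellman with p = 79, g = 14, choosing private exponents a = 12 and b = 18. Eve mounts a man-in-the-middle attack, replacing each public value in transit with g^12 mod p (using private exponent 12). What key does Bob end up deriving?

Bob receives Eve's public value M = 14^12 mod 79 instead of the honest one.
14^1 ≡ 14 (mod 79)
14^2 = (14^1)^2 ≡ 14^2 = 196 ≡ 38 (mod 79)
14^4 = (14^2)^2 ≡ 38^2 = 1444 ≡ 22 (mod 79)
14^8 = (14^4)^2 ≡ 22^2 = 484 ≡ 10 (mod 79)
14^12 = 14^8 · 14^4 ≡ 10 · 22 ≡ 62 (mod 79).
So M = 62. Bob computes K = M^18 mod 79.
62^1 ≡ 62 (mod 79)
62^2 = (62^1)^2 ≡ 62^2 = 3844 ≡ 52 (mod 79)
62^4 = (62^2)^2 ≡ 52^2 = 2704 ≡ 18 (mod 79)
62^8 = (62^4)^2 ≡ 18^2 = 324 ≡ 8 (mod 79)
62^16 = (62^8)^2 ≡ 8^2 = 64 ≡ 64 (mod 79)
62^18 = 62^16 · 62^2 ≡ 64 · 52 ≡ 10 (mod 79).

10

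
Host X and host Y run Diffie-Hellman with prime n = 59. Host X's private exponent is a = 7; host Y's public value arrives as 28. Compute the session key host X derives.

Shared key K = 28^7 mod 59.
28^1 ≡ 28 (mod 59)
28^2 = (28^1)^2 ≡ 28^2 = 784 ≡ 17 (mod 59)
28^4 = (28^2)^2 ≡ 17^2 = 289 ≡ 53 (mod 59)
28^7 = 28^4 · 28^2 · 28^1 ≡ 53 · 17 · 28 ≡ 35 (mod 59).

35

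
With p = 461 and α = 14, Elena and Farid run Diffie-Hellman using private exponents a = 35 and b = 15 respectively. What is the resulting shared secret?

229

Elena sends A = α^a mod p = 14^35 mod 461.
14^1 ≡ 14 (mod 461)
14^2 = (14^1)^2 ≡ 14^2 = 196 ≡ 196 (mod 461)
14^4 = (14^2)^2 ≡ 196^2 = 38416 ≡ 153 (mod 461)
14^8 = (14^4)^2 ≡ 153^2 = 23409 ≡ 359 (mod 461)
14^16 = (14^8)^2 ≡ 359^2 = 128881 ≡ 262 (mod 461)
14^32 = (14^16)^2 ≡ 262^2 = 68644 ≡ 416 (mod 461)
14^35 = 14^32 · 14^2 · 14^1 ≡ 416 · 196 · 14 ≡ 68 (mod 461).
So A = 68. Farid then computes K = A^b mod p = 68^15 mod 461.
68^1 ≡ 68 (mod 461)
68^2 = (68^1)^2 ≡ 68^2 = 4624 ≡ 14 (mod 461)
68^4 = (68^2)^2 ≡ 14^2 = 196 ≡ 196 (mod 461)
68^8 = (68^4)^2 ≡ 196^2 = 38416 ≡ 153 (mod 461)
68^15 = 68^8 · 68^4 · 68^2 · 68^1 ≡ 153 · 196 · 14 · 68 ≡ 229 (mod 461).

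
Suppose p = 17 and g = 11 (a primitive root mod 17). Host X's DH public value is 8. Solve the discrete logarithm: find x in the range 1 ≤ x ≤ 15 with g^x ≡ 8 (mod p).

6

Try successive powers of 11 modulo 17:
11^1 ≡ 11
11^2 ≡ 2
11^3 ≡ 5
11^4 ≡ 4
11^5 ≡ 10
11^6 ≡ 8
Found: x = 6.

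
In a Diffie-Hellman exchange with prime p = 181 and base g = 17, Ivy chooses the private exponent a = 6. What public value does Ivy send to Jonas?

133

Public value = 17^6 mod 181.
17^1 ≡ 17 (mod 181)
17^2 = (17^1)^2 ≡ 17^2 = 289 ≡ 108 (mod 181)
17^4 = (17^2)^2 ≡ 108^2 = 11664 ≡ 80 (mod 181)
17^6 = 17^4 · 17^2 ≡ 80 · 108 ≡ 133 (mod 181).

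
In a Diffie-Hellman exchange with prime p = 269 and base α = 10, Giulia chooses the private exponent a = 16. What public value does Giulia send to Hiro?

Public value = 10^16 mod 269.
10^1 ≡ 10 (mod 269)
10^2 = (10^1)^2 ≡ 10^2 = 100 ≡ 100 (mod 269)
10^4 = (10^2)^2 ≡ 100^2 = 10000 ≡ 47 (mod 269)
10^8 = (10^4)^2 ≡ 47^2 = 2209 ≡ 57 (mod 269)
10^16 = (10^8)^2 ≡ 57^2 = 3249 ≡ 21 (mod 269)

21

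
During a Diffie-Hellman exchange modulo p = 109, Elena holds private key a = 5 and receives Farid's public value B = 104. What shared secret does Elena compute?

Shared key K = 104^5 mod 109.
104^1 ≡ 104 (mod 109)
104^2 = (104^1)^2 ≡ 104^2 = 10816 ≡ 25 (mod 109)
104^4 = (104^2)^2 ≡ 25^2 = 625 ≡ 80 (mod 109)
104^5 = 104^4 · 104^1 ≡ 80 · 104 ≡ 36 (mod 109).

36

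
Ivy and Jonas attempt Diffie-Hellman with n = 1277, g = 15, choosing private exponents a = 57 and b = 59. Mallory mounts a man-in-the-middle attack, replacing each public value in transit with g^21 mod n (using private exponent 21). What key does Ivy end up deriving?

1122

Ivy receives Mallory's public value M = 15^21 mod 1277 instead of the honest one.
15^1 ≡ 15 (mod 1277)
15^2 = (15^1)^2 ≡ 15^2 = 225 ≡ 225 (mod 1277)
15^4 = (15^2)^2 ≡ 225^2 = 50625 ≡ 822 (mod 1277)
15^8 = (15^4)^2 ≡ 822^2 = 675684 ≡ 151 (mod 1277)
15^16 = (15^8)^2 ≡ 151^2 = 22801 ≡ 1092 (mod 1277)
15^21 = 15^16 · 15^4 · 15^1 ≡ 1092 · 822 · 15 ≡ 949 (mod 1277).
So M = 949. Ivy computes K = M^57 mod 1277.
949^1 ≡ 949 (mod 1277)
949^2 = (949^1)^2 ≡ 949^2 = 900601 ≡ 316 (mod 1277)
949^4 = (949^2)^2 ≡ 316^2 = 99856 ≡ 250 (mod 1277)
949^8 = (949^4)^2 ≡ 250^2 = 62500 ≡ 1204 (mod 1277)
949^16 = (949^8)^2 ≡ 1204^2 = 1449616 ≡ 221 (mod 1277)
949^32 = (949^16)^2 ≡ 221^2 = 48841 ≡ 315 (mod 1277)
949^57 = 949^32 · 949^16 · 949^8 · 949^1 ≡ 315 · 221 · 1204 · 949 ≡ 1122 (mod 1277).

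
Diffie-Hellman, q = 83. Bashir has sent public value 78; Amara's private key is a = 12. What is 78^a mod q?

Shared key K = 78^12 mod 83.
78^1 ≡ 78 (mod 83)
78^2 = (78^1)^2 ≡ 78^2 = 6084 ≡ 25 (mod 83)
78^4 = (78^2)^2 ≡ 25^2 = 625 ≡ 44 (mod 83)
78^8 = (78^4)^2 ≡ 44^2 = 1936 ≡ 27 (mod 83)
78^12 = 78^8 · 78^4 ≡ 27 · 44 ≡ 26 (mod 83).

26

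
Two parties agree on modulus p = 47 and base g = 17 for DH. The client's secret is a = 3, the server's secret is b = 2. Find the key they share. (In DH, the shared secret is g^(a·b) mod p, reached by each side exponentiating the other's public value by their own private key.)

14

The client sends A = g^a mod p = 17^3 mod 47.
17^1 ≡ 17 (mod 47)
17^2 = (17^1)^2 ≡ 17^2 = 289 ≡ 7 (mod 47)
17^3 = 17^2 · 17^1 ≡ 7 · 17 ≡ 25 (mod 47).
So A = 25. The server then computes K = A^b mod p = 25^2 mod 47.
25^1 ≡ 25 (mod 47)
25^2 = (25^1)^2 ≡ 25^2 = 625 ≡ 14 (mod 47)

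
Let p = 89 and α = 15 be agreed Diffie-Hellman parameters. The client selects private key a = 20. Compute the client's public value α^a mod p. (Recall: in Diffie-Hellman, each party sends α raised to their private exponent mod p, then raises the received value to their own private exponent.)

Public value = 15^20 mod 89.
15^1 ≡ 15 (mod 89)
15^2 = (15^1)^2 ≡ 15^2 = 225 ≡ 47 (mod 89)
15^4 = (15^2)^2 ≡ 47^2 = 2209 ≡ 73 (mod 89)
15^8 = (15^4)^2 ≡ 73^2 = 5329 ≡ 78 (mod 89)
15^16 = (15^8)^2 ≡ 78^2 = 6084 ≡ 32 (mod 89)
15^20 = 15^16 · 15^4 ≡ 32 · 73 ≡ 22 (mod 89).

22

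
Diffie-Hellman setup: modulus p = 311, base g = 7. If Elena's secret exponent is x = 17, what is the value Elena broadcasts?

47

Public value = 7^17 (mod 311).
7^1 ≡ 7 (mod 311)
7^2 = (7^1)^2 ≡ 7^2 = 49 ≡ 49 (mod 311)
7^4 = (7^2)^2 ≡ 49^2 = 2401 ≡ 224 (mod 311)
7^8 = (7^4)^2 ≡ 224^2 = 50176 ≡ 105 (mod 311)
7^16 = (7^8)^2 ≡ 105^2 = 11025 ≡ 140 (mod 311)
7^17 = 7^16 · 7^1 ≡ 140 · 7 ≡ 47 (mod 311).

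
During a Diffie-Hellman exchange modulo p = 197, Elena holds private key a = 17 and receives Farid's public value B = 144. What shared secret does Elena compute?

7

Shared key K = 144^17 mod 197.
144^1 ≡ 144 (mod 197)
144^2 = (144^1)^2 ≡ 144^2 = 20736 ≡ 51 (mod 197)
144^4 = (144^2)^2 ≡ 51^2 = 2601 ≡ 40 (mod 197)
144^8 = (144^4)^2 ≡ 40^2 = 1600 ≡ 24 (mod 197)
144^16 = (144^8)^2 ≡ 24^2 = 576 ≡ 182 (mod 197)
144^17 = 144^16 · 144^1 ≡ 182 · 144 ≡ 7 (mod 197).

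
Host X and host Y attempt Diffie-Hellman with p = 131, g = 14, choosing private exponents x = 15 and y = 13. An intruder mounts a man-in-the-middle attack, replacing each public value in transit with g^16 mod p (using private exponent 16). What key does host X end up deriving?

Host X receives an intruder's public value M = 14^16 mod 131 instead of the honest one.
14^1 ≡ 14 (mod 131)
14^2 = (14^1)^2 ≡ 14^2 = 196 ≡ 65 (mod 131)
14^4 = (14^2)^2 ≡ 65^2 = 4225 ≡ 33 (mod 131)
14^8 = (14^4)^2 ≡ 33^2 = 1089 ≡ 41 (mod 131)
14^16 = (14^8)^2 ≡ 41^2 = 1681 ≡ 109 (mod 131)
So M = 109. Host X computes K = M^15 mod 131.
109^1 ≡ 109 (mod 131)
109^2 = (109^1)^2 ≡ 109^2 = 11881 ≡ 91 (mod 131)
109^4 = (109^2)^2 ≡ 91^2 = 8281 ≡ 28 (mod 131)
109^8 = (109^4)^2 ≡ 28^2 = 784 ≡ 129 (mod 131)
109^15 = 109^8 · 109^4 · 109^2 · 109^1 ≡ 129 · 28 · 91 · 109 ≡ 107 (mod 131).

107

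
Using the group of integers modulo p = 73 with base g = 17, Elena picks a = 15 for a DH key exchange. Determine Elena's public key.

Public value = 17^15 mod 73.
17^1 ≡ 17 (mod 73)
17^2 = (17^1)^2 ≡ 17^2 = 289 ≡ 70 (mod 73)
17^4 = (17^2)^2 ≡ 70^2 = 4900 ≡ 9 (mod 73)
17^8 = (17^4)^2 ≡ 9^2 = 81 ≡ 8 (mod 73)
17^15 = 17^8 · 17^4 · 17^2 · 17^1 ≡ 8 · 9 · 70 · 17 ≡ 51 (mod 73).

51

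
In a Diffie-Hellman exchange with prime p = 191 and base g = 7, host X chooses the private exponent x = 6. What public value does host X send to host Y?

184

Public value = 7^6 (mod 191).
7^1 ≡ 7 (mod 191)
7^2 = (7^1)^2 ≡ 7^2 = 49 ≡ 49 (mod 191)
7^4 = (7^2)^2 ≡ 49^2 = 2401 ≡ 109 (mod 191)
7^6 = 7^4 · 7^2 ≡ 109 · 49 ≡ 184 (mod 191).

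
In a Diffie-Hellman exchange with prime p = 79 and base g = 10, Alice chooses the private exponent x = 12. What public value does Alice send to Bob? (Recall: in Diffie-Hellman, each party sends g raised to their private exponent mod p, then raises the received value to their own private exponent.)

8

Public value = 10^12 mod 79.
10^1 ≡ 10 (mod 79)
10^2 = (10^1)^2 ≡ 10^2 = 100 ≡ 21 (mod 79)
10^4 = (10^2)^2 ≡ 21^2 = 441 ≡ 46 (mod 79)
10^8 = (10^4)^2 ≡ 46^2 = 2116 ≡ 62 (mod 79)
10^12 = 10^8 · 10^4 ≡ 62 · 46 ≡ 8 (mod 79).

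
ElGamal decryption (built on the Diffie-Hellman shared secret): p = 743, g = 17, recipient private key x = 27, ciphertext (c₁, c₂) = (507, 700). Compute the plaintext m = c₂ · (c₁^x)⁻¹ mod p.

Shared mask s = c₁^x mod p = 507^27 mod 743.
507^1 ≡ 507 (mod 743)
507^2 = (507^1)^2 ≡ 507^2 = 257049 ≡ 714 (mod 743)
507^4 = (507^2)^2 ≡ 714^2 = 509796 ≡ 98 (mod 743)
507^8 = (507^4)^2 ≡ 98^2 = 9604 ≡ 688 (mod 743)
507^16 = (507^8)^2 ≡ 688^2 = 473344 ≡ 53 (mod 743)
507^27 = 507^16 · 507^8 · 507^2 · 507^1 ≡ 53 · 688 · 714 · 507 ≡ 33 (mod 743).
So s = 33; s⁻¹ ≡ 698 (mod 743).
m = c₂ · s⁻¹ mod 743 = 700 · 698 mod 743 = 449.

449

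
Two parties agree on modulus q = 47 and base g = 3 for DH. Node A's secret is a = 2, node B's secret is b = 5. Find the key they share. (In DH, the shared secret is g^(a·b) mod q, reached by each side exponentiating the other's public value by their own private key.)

Node B sends B = g^b mod q = 3^5 mod 47.
3^1 ≡ 3 (mod 47)
3^2 = (3^1)^2 ≡ 3^2 = 9 ≡ 9 (mod 47)
3^4 = (3^2)^2 ≡ 9^2 = 81 ≡ 34 (mod 47)
3^5 = 3^4 · 3^1 ≡ 34 · 3 ≡ 8 (mod 47).
So B = 8. Node A then computes K = B^a mod q = 8^2 mod 47.
8^1 ≡ 8 (mod 47)
8^2 = (8^1)^2 ≡ 8^2 = 64 ≡ 17 (mod 47)

17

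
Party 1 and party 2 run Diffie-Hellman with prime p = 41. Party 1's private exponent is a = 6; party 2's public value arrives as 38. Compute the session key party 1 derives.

Shared key K = 38^6 mod 41.
38^1 ≡ 38 (mod 41)
38^2 = (38^1)^2 ≡ 38^2 = 1444 ≡ 9 (mod 41)
38^4 = (38^2)^2 ≡ 9^2 = 81 ≡ 40 (mod 41)
38^6 = 38^4 · 38^2 ≡ 40 · 9 ≡ 32 (mod 41).

32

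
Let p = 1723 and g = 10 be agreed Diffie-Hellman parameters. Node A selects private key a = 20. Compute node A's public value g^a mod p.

Public value = 10^20 mod 1723.
10^1 ≡ 10 (mod 1723)
10^2 = (10^1)^2 ≡ 10^2 = 100 ≡ 100 (mod 1723)
10^4 = (10^2)^2 ≡ 100^2 = 10000 ≡ 1385 (mod 1723)
10^8 = (10^4)^2 ≡ 1385^2 = 1918225 ≡ 526 (mod 1723)
10^16 = (10^8)^2 ≡ 526^2 = 276676 ≡ 996 (mod 1723)
10^20 = 10^16 · 10^4 ≡ 996 · 1385 ≡ 1060 (mod 1723).

1060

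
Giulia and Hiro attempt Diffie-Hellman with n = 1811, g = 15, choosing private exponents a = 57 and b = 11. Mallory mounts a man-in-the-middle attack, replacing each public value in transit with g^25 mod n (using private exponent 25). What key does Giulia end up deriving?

1204

Giulia receives Mallory's public value M = 15^25 mod 1811 instead of the honest one.
15^1 ≡ 15 (mod 1811)
15^2 = (15^1)^2 ≡ 15^2 = 225 ≡ 225 (mod 1811)
15^4 = (15^2)^2 ≡ 225^2 = 50625 ≡ 1728 (mod 1811)
15^8 = (15^4)^2 ≡ 1728^2 = 2985984 ≡ 1456 (mod 1811)
15^16 = (15^8)^2 ≡ 1456^2 = 2119936 ≡ 1066 (mod 1811)
15^25 = 15^16 · 15^8 · 15^1 ≡ 1066 · 1456 · 15 ≡ 1035 (mod 1811).
So M = 1035. Giulia computes K = M^57 mod 1811.
1035^1 ≡ 1035 (mod 1811)
1035^2 = (1035^1)^2 ≡ 1035^2 = 1071225 ≡ 924 (mod 1811)
1035^4 = (1035^2)^2 ≡ 924^2 = 853776 ≡ 795 (mod 1811)
1035^8 = (1035^4)^2 ≡ 795^2 = 632025 ≡ 1797 (mod 1811)
1035^16 = (1035^8)^2 ≡ 1797^2 = 3229209 ≡ 196 (mod 1811)
1035^32 = (1035^16)^2 ≡ 196^2 = 38416 ≡ 385 (mod 1811)
1035^57 = 1035^32 · 1035^16 · 1035^8 · 1035^1 ≡ 385 · 196 · 1797 · 1035 ≡ 1204 (mod 1811).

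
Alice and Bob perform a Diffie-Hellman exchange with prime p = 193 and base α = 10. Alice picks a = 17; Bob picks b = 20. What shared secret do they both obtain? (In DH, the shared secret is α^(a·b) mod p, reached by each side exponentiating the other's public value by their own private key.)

Bob sends B = α^b mod p = 10^20 mod 193.
10^1 ≡ 10 (mod 193)
10^2 = (10^1)^2 ≡ 10^2 = 100 ≡ 100 (mod 193)
10^4 = (10^2)^2 ≡ 100^2 = 10000 ≡ 157 (mod 193)
10^8 = (10^4)^2 ≡ 157^2 = 24649 ≡ 138 (mod 193)
10^16 = (10^8)^2 ≡ 138^2 = 19044 ≡ 130 (mod 193)
10^20 = 10^16 · 10^4 ≡ 130 · 157 ≡ 145 (mod 193).
So B = 145. Alice then computes K = B^a mod p = 145^17 mod 193.
145^1 ≡ 145 (mod 193)
145^2 = (145^1)^2 ≡ 145^2 = 21025 ≡ 181 (mod 193)
145^4 = (145^2)^2 ≡ 181^2 = 32761 ≡ 144 (mod 193)
145^8 = (145^4)^2 ≡ 144^2 = 20736 ≡ 85 (mod 193)
145^16 = (145^8)^2 ≡ 85^2 = 7225 ≡ 84 (mod 193)
145^17 = 145^16 · 145^1 ≡ 84 · 145 ≡ 21 (mod 193).

21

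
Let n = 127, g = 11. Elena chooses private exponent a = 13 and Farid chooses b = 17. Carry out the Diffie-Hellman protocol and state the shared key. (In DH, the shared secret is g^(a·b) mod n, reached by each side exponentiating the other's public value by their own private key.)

Farid sends B = g^b mod n = 11^17 mod 127.
11^1 ≡ 11 (mod 127)
11^2 = (11^1)^2 ≡ 11^2 = 121 ≡ 121 (mod 127)
11^4 = (11^2)^2 ≡ 121^2 = 14641 ≡ 36 (mod 127)
11^8 = (11^4)^2 ≡ 36^2 = 1296 ≡ 26 (mod 127)
11^16 = (11^8)^2 ≡ 26^2 = 676 ≡ 41 (mod 127)
11^17 = 11^16 · 11^1 ≡ 41 · 11 ≡ 70 (mod 127).
So B = 70. Elena then computes K = B^a mod n = 70^13 mod 127.
70^1 ≡ 70 (mod 127)
70^2 = (70^1)^2 ≡ 70^2 = 4900 ≡ 74 (mod 127)
70^4 = (70^2)^2 ≡ 74^2 = 5476 ≡ 15 (mod 127)
70^8 = (70^4)^2 ≡ 15^2 = 225 ≡ 98 (mod 127)
70^13 = 70^8 · 70^4 · 70^1 ≡ 98 · 15 · 70 ≡ 30 (mod 127).

30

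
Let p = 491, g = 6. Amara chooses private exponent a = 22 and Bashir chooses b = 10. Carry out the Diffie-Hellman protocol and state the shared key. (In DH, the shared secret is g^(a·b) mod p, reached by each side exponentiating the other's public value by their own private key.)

354

Amara sends A = g^a mod p = 6^22 mod 491.
6^1 ≡ 6 (mod 491)
6^2 = (6^1)^2 ≡ 6^2 = 36 ≡ 36 (mod 491)
6^4 = (6^2)^2 ≡ 36^2 = 1296 ≡ 314 (mod 491)
6^8 = (6^4)^2 ≡ 314^2 = 98596 ≡ 396 (mod 491)
6^16 = (6^8)^2 ≡ 396^2 = 156816 ≡ 187 (mod 491)
6^22 = 6^16 · 6^4 · 6^2 ≡ 187 · 314 · 36 ≡ 93 (mod 491).
So A = 93. Bashir then computes K = A^b mod p = 93^10 mod 491.
93^1 ≡ 93 (mod 491)
93^2 = (93^1)^2 ≡ 93^2 = 8649 ≡ 302 (mod 491)
93^4 = (93^2)^2 ≡ 302^2 = 91204 ≡ 369 (mod 491)
93^8 = (93^4)^2 ≡ 369^2 = 136161 ≡ 154 (mod 491)
93^10 = 93^8 · 93^2 ≡ 154 · 302 ≡ 354 (mod 491).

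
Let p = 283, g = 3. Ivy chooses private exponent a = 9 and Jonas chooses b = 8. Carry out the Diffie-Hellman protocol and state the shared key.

Ivy sends A = g^a mod p = 3^9 mod 283.
3^1 ≡ 3 (mod 283)
3^2 = (3^1)^2 ≡ 3^2 = 9 ≡ 9 (mod 283)
3^4 = (3^2)^2 ≡ 9^2 = 81 ≡ 81 (mod 283)
3^8 = (3^4)^2 ≡ 81^2 = 6561 ≡ 52 (mod 283)
3^9 = 3^8 · 3^1 ≡ 52 · 3 ≡ 156 (mod 283).
So A = 156. Jonas then computes K = A^b mod p = 156^8 mod 283.
156^1 ≡ 156 (mod 283)
156^2 = (156^1)^2 ≡ 156^2 = 24336 ≡ 281 (mod 283)
156^4 = (156^2)^2 ≡ 281^2 = 78961 ≡ 4 (mod 283)
156^8 = (156^4)^2 ≡ 4^2 = 16 ≡ 16 (mod 283)

16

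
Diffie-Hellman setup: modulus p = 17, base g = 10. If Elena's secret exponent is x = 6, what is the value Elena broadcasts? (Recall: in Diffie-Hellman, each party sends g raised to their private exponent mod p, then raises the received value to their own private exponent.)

Public value = 10^6 mod 17.
10^1 ≡ 10 (mod 17)
10^2 = (10^1)^2 ≡ 10^2 = 100 ≡ 15 (mod 17)
10^4 = (10^2)^2 ≡ 15^2 = 225 ≡ 4 (mod 17)
10^6 = 10^4 · 10^2 ≡ 4 · 15 ≡ 9 (mod 17).

9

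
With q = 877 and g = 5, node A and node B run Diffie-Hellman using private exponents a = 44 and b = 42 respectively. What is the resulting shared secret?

Node B sends B = g^b mod q = 5^42 mod 877.
5^1 ≡ 5 (mod 877)
5^2 = (5^1)^2 ≡ 5^2 = 25 ≡ 25 (mod 877)
5^4 = (5^2)^2 ≡ 25^2 = 625 ≡ 625 (mod 877)
5^8 = (5^4)^2 ≡ 625^2 = 390625 ≡ 360 (mod 877)
5^16 = (5^8)^2 ≡ 360^2 = 129600 ≡ 681 (mod 877)
5^32 = (5^16)^2 ≡ 681^2 = 463761 ≡ 705 (mod 877)
5^42 = 5^32 · 5^8 · 5^2 ≡ 705 · 360 · 25 ≡ 782 (mod 877).
So B = 782. Node A then computes K = B^a mod q = 782^44 mod 877.
782^1 ≡ 782 (mod 877)
782^2 = (782^1)^2 ≡ 782^2 = 611524 ≡ 255 (mod 877)
782^4 = (782^2)^2 ≡ 255^2 = 65025 ≡ 127 (mod 877)
782^8 = (782^4)^2 ≡ 127^2 = 16129 ≡ 343 (mod 877)
782^16 = (782^8)^2 ≡ 343^2 = 117649 ≡ 131 (mod 877)
782^32 = (782^16)^2 ≡ 131^2 = 17161 ≡ 498 (mod 877)
782^44 = 782^32 · 782^8 · 782^4 ≡ 498 · 343 · 127 ≡ 783 (mod 877).

783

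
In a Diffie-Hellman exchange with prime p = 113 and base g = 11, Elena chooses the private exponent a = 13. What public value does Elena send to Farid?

Public value = 11^13 mod 113.
11^1 ≡ 11 (mod 113)
11^2 = (11^1)^2 ≡ 11^2 = 121 ≡ 8 (mod 113)
11^4 = (11^2)^2 ≡ 8^2 = 64 ≡ 64 (mod 113)
11^8 = (11^4)^2 ≡ 64^2 = 4096 ≡ 28 (mod 113)
11^13 = 11^8 · 11^4 · 11^1 ≡ 28 · 64 · 11 ≡ 50 (mod 113).

50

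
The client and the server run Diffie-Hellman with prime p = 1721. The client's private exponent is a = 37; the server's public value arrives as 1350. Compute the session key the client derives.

519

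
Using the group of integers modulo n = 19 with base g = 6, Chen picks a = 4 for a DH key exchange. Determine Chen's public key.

Public value = 6^{4} \pmod{19}.
6^1 ≡ 6 (mod 19)
6^2 = (6^1)^2 ≡ 6^2 = 36 ≡ 17 (mod 19)
6^4 = (6^2)^2 ≡ 17^2 = 289 ≡ 4 (mod 19)

4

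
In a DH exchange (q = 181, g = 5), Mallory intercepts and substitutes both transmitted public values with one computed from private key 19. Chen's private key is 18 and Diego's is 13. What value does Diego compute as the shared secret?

Diego receives Mallory's public value M = 5^19 mod 181 instead of the honest one.
5^1 ≡ 5 (mod 181)
5^2 = (5^1)^2 ≡ 5^2 = 25 ≡ 25 (mod 181)
5^4 = (5^2)^2 ≡ 25^2 = 625 ≡ 82 (mod 181)
5^8 = (5^4)^2 ≡ 82^2 = 6724 ≡ 27 (mod 181)
5^16 = (5^8)^2 ≡ 27^2 = 729 ≡ 5 (mod 181)
5^19 = 5^16 · 5^2 · 5^1 ≡ 5 · 25 · 5 ≡ 82 (mod 181).
So M = 82. Diego computes K = M^13 mod 181.
82^1 ≡ 82 (mod 181)
82^2 = (82^1)^2 ≡ 82^2 = 6724 ≡ 27 (mod 181)
82^4 = (82^2)^2 ≡ 27^2 = 729 ≡ 5 (mod 181)
82^8 = (82^4)^2 ≡ 5^2 = 25 ≡ 25 (mod 181)
82^13 = 82^8 · 82^4 · 82^1 ≡ 25 · 5 · 82 ≡ 114 (mod 181).

114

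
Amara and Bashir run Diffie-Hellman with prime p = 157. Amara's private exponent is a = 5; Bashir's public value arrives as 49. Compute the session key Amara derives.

64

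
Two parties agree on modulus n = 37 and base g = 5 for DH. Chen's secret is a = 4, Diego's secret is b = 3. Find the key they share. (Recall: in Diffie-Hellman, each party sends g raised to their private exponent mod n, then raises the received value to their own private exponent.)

Chen sends A = g^a mod n = 5^4 mod 37.
5^1 ≡ 5 (mod 37)
5^2 = (5^1)^2 ≡ 5^2 = 25 ≡ 25 (mod 37)
5^4 = (5^2)^2 ≡ 25^2 = 625 ≡ 33 (mod 37)
So A = 33. Diego then computes K = A^b mod n = 33^3 mod 37.
33^1 ≡ 33 (mod 37)
33^2 = (33^1)^2 ≡ 33^2 = 1089 ≡ 16 (mod 37)
33^3 = 33^2 · 33^1 ≡ 16 · 33 ≡ 10 (mod 37).

10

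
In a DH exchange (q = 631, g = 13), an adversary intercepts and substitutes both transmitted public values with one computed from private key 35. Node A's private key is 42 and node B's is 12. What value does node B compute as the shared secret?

587

Node B receives an adversary's public value M = 13^35 mod 631 instead of the honest one.
13^1 ≡ 13 (mod 631)
13^2 = (13^1)^2 ≡ 13^2 = 169 ≡ 169 (mod 631)
13^4 = (13^2)^2 ≡ 169^2 = 28561 ≡ 166 (mod 631)
13^8 = (13^4)^2 ≡ 166^2 = 27556 ≡ 423 (mod 631)
13^16 = (13^8)^2 ≡ 423^2 = 178929 ≡ 356 (mod 631)
13^32 = (13^16)^2 ≡ 356^2 = 126736 ≡ 536 (mod 631)
13^35 = 13^32 · 13^2 · 13^1 ≡ 536 · 169 · 13 ≡ 146 (mod 631).
So M = 146. Node B computes K = M^12 mod 631.
146^1 ≡ 146 (mod 631)
146^2 = (146^1)^2 ≡ 146^2 = 21316 ≡ 493 (mod 631)
146^4 = (146^2)^2 ≡ 493^2 = 243049 ≡ 114 (mod 631)
146^8 = (146^4)^2 ≡ 114^2 = 12996 ≡ 376 (mod 631)
146^12 = 146^8 · 146^4 ≡ 376 · 114 ≡ 587 (mod 631).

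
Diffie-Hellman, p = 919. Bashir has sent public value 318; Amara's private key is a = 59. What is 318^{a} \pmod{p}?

110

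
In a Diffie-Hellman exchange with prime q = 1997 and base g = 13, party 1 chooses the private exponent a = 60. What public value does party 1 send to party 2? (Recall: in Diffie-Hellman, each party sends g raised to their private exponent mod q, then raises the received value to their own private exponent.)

Public value = 13^{60} \pmod{1997}.
13^1 ≡ 13 (mod 1997)
13^2 = (13^1)^2 ≡ 13^2 = 169 ≡ 169 (mod 1997)
13^4 = (13^2)^2 ≡ 169^2 = 28561 ≡ 603 (mod 1997)
13^8 = (13^4)^2 ≡ 603^2 = 363609 ≡ 155 (mod 1997)
13^16 = (13^8)^2 ≡ 155^2 = 24025 ≡ 61 (mod 1997)
13^32 = (13^16)^2 ≡ 61^2 = 3721 ≡ 1724 (mod 1997)
13^60 = 13^32 · 13^16 · 13^8 · 13^4 ≡ 1724 · 61 · 155 · 603 ≡ 1137 (mod 1997).

1137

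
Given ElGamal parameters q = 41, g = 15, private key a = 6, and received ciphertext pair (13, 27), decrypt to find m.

Shared mask s = c₁^a mod q = 13^6 mod 41.
13^1 ≡ 13 (mod 41)
13^2 = (13^1)^2 ≡ 13^2 = 169 ≡ 5 (mod 41)
13^4 = (13^2)^2 ≡ 5^2 = 25 ≡ 25 (mod 41)
13^6 = 13^4 · 13^2 ≡ 25 · 5 ≡ 2 (mod 41).
So s = 2; s⁻¹ ≡ 21 (mod 41).
m = c₂ · s⁻¹ mod 41 = 27 · 21 mod 41 = 34.

34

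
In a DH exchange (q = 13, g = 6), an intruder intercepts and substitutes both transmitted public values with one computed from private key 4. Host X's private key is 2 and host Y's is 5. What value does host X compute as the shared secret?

3

Host X receives an intruder's public value M = 6^4 mod 13 instead of the honest one.
6^1 ≡ 6 (mod 13)
6^2 = (6^1)^2 ≡ 6^2 = 36 ≡ 10 (mod 13)
6^4 = (6^2)^2 ≡ 10^2 = 100 ≡ 9 (mod 13)
So M = 9. Host X computes K = M^2 mod 13.
9^1 ≡ 9 (mod 13)
9^2 = (9^1)^2 ≡ 9^2 = 81 ≡ 3 (mod 13)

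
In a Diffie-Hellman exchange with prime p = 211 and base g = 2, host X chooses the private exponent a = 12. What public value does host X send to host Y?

Public value = 2^12 mod 211.
2^1 ≡ 2 (mod 211)
2^2 = (2^1)^2 ≡ 2^2 = 4 ≡ 4 (mod 211)
2^4 = (2^2)^2 ≡ 4^2 = 16 ≡ 16 (mod 211)
2^8 = (2^4)^2 ≡ 16^2 = 256 ≡ 45 (mod 211)
2^12 = 2^8 · 2^4 ≡ 45 · 16 ≡ 87 (mod 211).

87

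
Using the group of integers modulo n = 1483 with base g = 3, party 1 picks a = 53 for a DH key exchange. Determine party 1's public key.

444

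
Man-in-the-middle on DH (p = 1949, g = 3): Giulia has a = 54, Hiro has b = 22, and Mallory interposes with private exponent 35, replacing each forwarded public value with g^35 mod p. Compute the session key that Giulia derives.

Giulia receives Mallory's public value M = 3^35 mod 1949 instead of the honest one.
3^1 ≡ 3 (mod 1949)
3^2 = (3^1)^2 ≡ 3^2 = 9 ≡ 9 (mod 1949)
3^4 = (3^2)^2 ≡ 9^2 = 81 ≡ 81 (mod 1949)
3^8 = (3^4)^2 ≡ 81^2 = 6561 ≡ 714 (mod 1949)
3^16 = (3^8)^2 ≡ 714^2 = 509796 ≡ 1107 (mod 1949)
3^32 = (3^16)^2 ≡ 1107^2 = 1225449 ≡ 1477 (mod 1949)
3^35 = 3^32 · 3^2 · 3^1 ≡ 1477 · 9 · 3 ≡ 899 (mod 1949).
So M = 899. Giulia computes K = M^54 mod 1949.
899^1 ≡ 899 (mod 1949)
899^2 = (899^1)^2 ≡ 899^2 = 808201 ≡ 1315 (mod 1949)
899^4 = (899^2)^2 ≡ 1315^2 = 1729225 ≡ 462 (mod 1949)
899^8 = (899^4)^2 ≡ 462^2 = 213444 ≡ 1003 (mod 1949)
899^16 = (899^8)^2 ≡ 1003^2 = 1006009 ≡ 325 (mod 1949)
899^32 = (899^16)^2 ≡ 325^2 = 105625 ≡ 379 (mod 1949)
899^54 = 899^32 · 899^16 · 899^4 · 899^2 ≡ 379 · 325 · 462 · 1315 ≡ 1784 (mod 1949).

1784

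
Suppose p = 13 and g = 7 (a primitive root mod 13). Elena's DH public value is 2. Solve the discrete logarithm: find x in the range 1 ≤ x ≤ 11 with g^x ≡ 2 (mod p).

11

Try successive powers of 7 modulo 13:
7^1 ≡ 7
7^2 ≡ 10
7^3 ≡ 5
7^4 ≡ 9
7^5 ≡ 11
7^6 ≡ 12
7^7 ≡ 6
7^8 ≡ 3
7^9 ≡ 8
7^10 ≡ 4
7^11 ≡ 2
Found: x = 11.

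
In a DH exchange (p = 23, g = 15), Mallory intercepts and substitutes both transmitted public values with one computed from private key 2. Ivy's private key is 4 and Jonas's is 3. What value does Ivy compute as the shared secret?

Ivy receives Mallory's public value M = 15^2 mod 23 instead of the honest one.
15^1 ≡ 15 (mod 23)
15^2 = (15^1)^2 ≡ 15^2 = 225 ≡ 18 (mod 23)
So M = 18. Ivy computes K = M^4 mod 23.
18^1 ≡ 18 (mod 23)
18^2 = (18^1)^2 ≡ 18^2 = 324 ≡ 2 (mod 23)
18^4 = (18^2)^2 ≡ 2^2 = 4 ≡ 4 (mod 23)

4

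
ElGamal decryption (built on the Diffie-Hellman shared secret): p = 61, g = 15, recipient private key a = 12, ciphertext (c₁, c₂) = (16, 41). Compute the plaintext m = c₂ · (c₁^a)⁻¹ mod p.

Shared mask s = c₁^a mod p = 16^12 mod 61.
16^1 ≡ 16 (mod 61)
16^2 = (16^1)^2 ≡ 16^2 = 256 ≡ 12 (mod 61)
16^4 = (16^2)^2 ≡ 12^2 = 144 ≡ 22 (mod 61)
16^8 = (16^4)^2 ≡ 22^2 = 484 ≡ 57 (mod 61)
16^12 = 16^8 · 16^4 ≡ 57 · 22 ≡ 34 (mod 61).
So s = 34; s⁻¹ ≡ 9 (mod 61).
m = c₂ · s⁻¹ mod 61 = 41 · 9 mod 61 = 3.

3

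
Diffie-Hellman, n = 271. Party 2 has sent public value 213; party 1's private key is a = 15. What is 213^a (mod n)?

Shared key K = 213^15 mod 271.
213^1 ≡ 213 (mod 271)
213^2 = (213^1)^2 ≡ 213^2 = 45369 ≡ 112 (mod 271)
213^4 = (213^2)^2 ≡ 112^2 = 12544 ≡ 78 (mod 271)
213^8 = (213^4)^2 ≡ 78^2 = 6084 ≡ 122 (mod 271)
213^15 = 213^8 · 213^4 · 213^2 · 213^1 ≡ 122 · 78 · 112 · 213 ≡ 248 (mod 271).

248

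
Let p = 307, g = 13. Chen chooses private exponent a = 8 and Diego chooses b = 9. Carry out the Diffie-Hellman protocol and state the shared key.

Chen sends A = g^a mod p = 13^8 mod 307.
13^1 ≡ 13 (mod 307)
13^2 = (13^1)^2 ≡ 13^2 = 169 ≡ 169 (mod 307)
13^4 = (13^2)^2 ≡ 169^2 = 28561 ≡ 10 (mod 307)
13^8 = (13^4)^2 ≡ 10^2 = 100 ≡ 100 (mod 307)
So A = 100. Diego then computes K = A^b mod p = 100^9 mod 307.
100^1 ≡ 100 (mod 307)
100^2 = (100^1)^2 ≡ 100^2 = 10000 ≡ 176 (mod 307)
100^4 = (100^2)^2 ≡ 176^2 = 30976 ≡ 276 (mod 307)
100^8 = (100^4)^2 ≡ 276^2 = 76176 ≡ 40 (mod 307)
100^9 = 100^8 · 100^1 ≡ 40 · 100 ≡ 9 (mod 307).

9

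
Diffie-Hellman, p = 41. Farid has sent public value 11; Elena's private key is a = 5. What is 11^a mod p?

Shared key K = 11^5 mod 41.
11^1 ≡ 11 (mod 41)
11^2 = (11^1)^2 ≡ 11^2 = 121 ≡ 39 (mod 41)
11^4 = (11^2)^2 ≡ 39^2 = 1521 ≡ 4 (mod 41)
11^5 = 11^4 · 11^1 ≡ 4 · 11 ≡ 3 (mod 41).

3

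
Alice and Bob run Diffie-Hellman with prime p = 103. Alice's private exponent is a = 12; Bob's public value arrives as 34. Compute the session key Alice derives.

Shared key K = 34^12 mod 103.
34^1 ≡ 34 (mod 103)
34^2 = (34^1)^2 ≡ 34^2 = 1156 ≡ 23 (mod 103)
34^4 = (34^2)^2 ≡ 23^2 = 529 ≡ 14 (mod 103)
34^8 = (34^4)^2 ≡ 14^2 = 196 ≡ 93 (mod 103)
34^12 = 34^8 · 34^4 ≡ 93 · 14 ≡ 66 (mod 103).

66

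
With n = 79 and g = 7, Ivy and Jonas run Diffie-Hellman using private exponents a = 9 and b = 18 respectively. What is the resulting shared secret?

18

Jonas sends B = g^b mod n = 7^18 mod 79.
7^1 ≡ 7 (mod 79)
7^2 = (7^1)^2 ≡ 7^2 = 49 ≡ 49 (mod 79)
7^4 = (7^2)^2 ≡ 49^2 = 2401 ≡ 31 (mod 79)
7^8 = (7^4)^2 ≡ 31^2 = 961 ≡ 13 (mod 79)
7^16 = (7^8)^2 ≡ 13^2 = 169 ≡ 11 (mod 79)
7^18 = 7^16 · 7^2 ≡ 11 · 49 ≡ 65 (mod 79).
So B = 65. Ivy then computes K = B^a mod n = 65^9 mod 79.
65^1 ≡ 65 (mod 79)
65^2 = (65^1)^2 ≡ 65^2 = 4225 ≡ 38 (mod 79)
65^4 = (65^2)^2 ≡ 38^2 = 1444 ≡ 22 (mod 79)
65^8 = (65^4)^2 ≡ 22^2 = 484 ≡ 10 (mod 79)
65^9 = 65^8 · 65^1 ≡ 10 · 65 ≡ 18 (mod 79).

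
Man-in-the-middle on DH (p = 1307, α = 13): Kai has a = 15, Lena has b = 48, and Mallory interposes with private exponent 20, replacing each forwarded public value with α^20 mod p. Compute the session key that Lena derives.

324

Lena receives Mallory's public value M = 13^20 mod 1307 instead of the honest one.
13^1 ≡ 13 (mod 1307)
13^2 = (13^1)^2 ≡ 13^2 = 169 ≡ 169 (mod 1307)
13^4 = (13^2)^2 ≡ 169^2 = 28561 ≡ 1114 (mod 1307)
13^8 = (13^4)^2 ≡ 1114^2 = 1240996 ≡ 653 (mod 1307)
13^16 = (13^8)^2 ≡ 653^2 = 426409 ≡ 327 (mod 1307)
13^20 = 13^16 · 13^4 ≡ 327 · 1114 ≡ 932 (mod 1307).
So M = 932. Lena computes K = M^48 mod 1307.
932^1 ≡ 932 (mod 1307)
932^2 = (932^1)^2 ≡ 932^2 = 868624 ≡ 776 (mod 1307)
932^4 = (932^2)^2 ≡ 776^2 = 602176 ≡ 956 (mod 1307)
932^8 = (932^4)^2 ≡ 956^2 = 913936 ≡ 343 (mod 1307)
932^16 = (932^8)^2 ≡ 343^2 = 117649 ≡ 19 (mod 1307)
932^32 = (932^16)^2 ≡ 19^2 = 361 ≡ 361 (mod 1307)
932^48 = 932^32 · 932^16 ≡ 361 · 19 ≡ 324 (mod 1307).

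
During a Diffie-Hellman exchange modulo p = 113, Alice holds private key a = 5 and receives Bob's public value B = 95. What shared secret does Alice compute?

Shared key K = 95^5 mod 113.
95^1 ≡ 95 (mod 113)
95^2 = (95^1)^2 ≡ 95^2 = 9025 ≡ 98 (mod 113)
95^4 = (95^2)^2 ≡ 98^2 = 9604 ≡ 112 (mod 113)
95^5 = 95^4 · 95^1 ≡ 112 · 95 ≡ 18 (mod 113).

18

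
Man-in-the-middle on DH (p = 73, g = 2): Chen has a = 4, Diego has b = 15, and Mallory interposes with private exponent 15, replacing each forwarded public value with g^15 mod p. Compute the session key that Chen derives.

Chen receives Mallory's public value M = 2^15 mod 73 instead of the honest one.
2^1 ≡ 2 (mod 73)
2^2 = (2^1)^2 ≡ 2^2 = 4 ≡ 4 (mod 73)
2^4 = (2^2)^2 ≡ 4^2 = 16 ≡ 16 (mod 73)
2^8 = (2^4)^2 ≡ 16^2 = 256 ≡ 37 (mod 73)
2^15 = 2^8 · 2^4 · 2^2 · 2^1 ≡ 37 · 16 · 4 · 2 ≡ 64 (mod 73).
So M = 64. Chen computes K = M^4 mod 73.
64^1 ≡ 64 (mod 73)
64^2 = (64^1)^2 ≡ 64^2 = 4096 ≡ 8 (mod 73)
64^4 = (64^2)^2 ≡ 8^2 = 64 ≡ 64 (mod 73)

64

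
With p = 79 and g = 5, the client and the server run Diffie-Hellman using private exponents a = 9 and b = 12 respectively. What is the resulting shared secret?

The server sends B = g^b mod p = 5^12 mod 79.
5^1 ≡ 5 (mod 79)
5^2 = (5^1)^2 ≡ 5^2 = 25 ≡ 25 (mod 79)
5^4 = (5^2)^2 ≡ 25^2 = 625 ≡ 72 (mod 79)
5^8 = (5^4)^2 ≡ 72^2 = 5184 ≡ 49 (mod 79)
5^12 = 5^8 · 5^4 ≡ 49 · 72 ≡ 52 (mod 79).
So B = 52. The client then computes K = B^a mod p = 52^9 mod 79.
52^1 ≡ 52 (mod 79)
52^2 = (52^1)^2 ≡ 52^2 = 2704 ≡ 18 (mod 79)
52^4 = (52^2)^2 ≡ 18^2 = 324 ≡ 8 (mod 79)
52^8 = (52^4)^2 ≡ 8^2 = 64 ≡ 64 (mod 79)
52^9 = 52^8 · 52^1 ≡ 64 · 52 ≡ 10 (mod 79).

10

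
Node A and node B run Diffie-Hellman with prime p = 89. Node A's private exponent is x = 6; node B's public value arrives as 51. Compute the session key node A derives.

79

Shared key K = 51^6 mod 89.
51^1 ≡ 51 (mod 89)
51^2 = (51^1)^2 ≡ 51^2 = 2601 ≡ 20 (mod 89)
51^4 = (51^2)^2 ≡ 20^2 = 400 ≡ 44 (mod 89)
51^6 = 51^4 · 51^2 ≡ 44 · 20 ≡ 79 (mod 89).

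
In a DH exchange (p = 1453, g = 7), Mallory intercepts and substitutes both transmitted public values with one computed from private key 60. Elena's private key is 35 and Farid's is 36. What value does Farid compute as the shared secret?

1065

Farid receives Mallory's public value M = 7^60 mod 1453 instead of the honest one.
7^1 ≡ 7 (mod 1453)
7^2 = (7^1)^2 ≡ 7^2 = 49 ≡ 49 (mod 1453)
7^4 = (7^2)^2 ≡ 49^2 = 2401 ≡ 948 (mod 1453)
7^8 = (7^4)^2 ≡ 948^2 = 898704 ≡ 750 (mod 1453)
7^16 = (7^8)^2 ≡ 750^2 = 562500 ≡ 189 (mod 1453)
7^32 = (7^16)^2 ≡ 189^2 = 35721 ≡ 849 (mod 1453)
7^60 = 7^32 · 7^16 · 7^8 · 7^4 ≡ 849 · 189 · 750 · 948 ≡ 1096 (mod 1453).
So M = 1096. Farid computes K = M^36 mod 1453.
1096^1 ≡ 1096 (mod 1453)
1096^2 = (1096^1)^2 ≡ 1096^2 = 1201216 ≡ 1038 (mod 1453)
1096^4 = (1096^2)^2 ≡ 1038^2 = 1077444 ≡ 771 (mod 1453)
1096^8 = (1096^4)^2 ≡ 771^2 = 594441 ≡ 164 (mod 1453)
1096^16 = (1096^8)^2 ≡ 164^2 = 26896 ≡ 742 (mod 1453)
1096^32 = (1096^16)^2 ≡ 742^2 = 550564 ≡ 1330 (mod 1453)
1096^36 = 1096^32 · 1096^4 ≡ 1330 · 771 ≡ 1065 (mod 1453).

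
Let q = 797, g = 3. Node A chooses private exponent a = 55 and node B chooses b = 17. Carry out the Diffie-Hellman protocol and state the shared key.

592

Node B sends B = g^b mod q = 3^17 mod 797.
3^1 ≡ 3 (mod 797)
3^2 = (3^1)^2 ≡ 3^2 = 9 ≡ 9 (mod 797)
3^4 = (3^2)^2 ≡ 9^2 = 81 ≡ 81 (mod 797)
3^8 = (3^4)^2 ≡ 81^2 = 6561 ≡ 185 (mod 797)
3^16 = (3^8)^2 ≡ 185^2 = 34225 ≡ 751 (mod 797)
3^17 = 3^16 · 3^1 ≡ 751 · 3 ≡ 659 (mod 797).
So B = 659. Node A then computes K = B^a mod q = 659^55 mod 797.
659^1 ≡ 659 (mod 797)
659^2 = (659^1)^2 ≡ 659^2 = 434281 ≡ 713 (mod 797)
659^4 = (659^2)^2 ≡ 713^2 = 508369 ≡ 680 (mod 797)
659^8 = (659^4)^2 ≡ 680^2 = 462400 ≡ 140 (mod 797)
659^16 = (659^8)^2 ≡ 140^2 = 19600 ≡ 472 (mod 797)
659^32 = (659^16)^2 ≡ 472^2 = 222784 ≡ 421 (mod 797)
659^55 = 659^32 · 659^16 · 659^4 · 659^2 · 659^1 ≡ 421 · 472 · 680 · 713 · 659 ≡ 592 (mod 797).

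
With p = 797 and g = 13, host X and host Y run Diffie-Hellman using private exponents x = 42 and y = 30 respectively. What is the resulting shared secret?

Host X sends A = g^x mod p = 13^42 mod 797.
13^1 ≡ 13 (mod 797)
13^2 = (13^1)^2 ≡ 13^2 = 169 ≡ 169 (mod 797)
13^4 = (13^2)^2 ≡ 169^2 = 28561 ≡ 666 (mod 797)
13^8 = (13^4)^2 ≡ 666^2 = 443556 ≡ 424 (mod 797)
13^16 = (13^8)^2 ≡ 424^2 = 179776 ≡ 451 (mod 797)
13^32 = (13^16)^2 ≡ 451^2 = 203401 ≡ 166 (mod 797)
13^42 = 13^32 · 13^8 · 13^2 ≡ 166 · 424 · 169 ≡ 468 (mod 797).
So A = 468. Host Y then computes K = A^y mod p = 468^30 mod 797.
468^1 ≡ 468 (mod 797)
468^2 = (468^1)^2 ≡ 468^2 = 219024 ≡ 646 (mod 797)
468^4 = (468^2)^2 ≡ 646^2 = 417316 ≡ 485 (mod 797)
468^8 = (468^4)^2 ≡ 485^2 = 235225 ≡ 110 (mod 797)
468^16 = (468^8)^2 ≡ 110^2 = 12100 ≡ 145 (mod 797)
468^30 = 468^16 · 468^8 · 468^4 · 468^2 ≡ 145 · 110 · 485 · 646 ≡ 93 (mod 797).

93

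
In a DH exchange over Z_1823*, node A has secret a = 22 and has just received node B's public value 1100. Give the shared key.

1412

Shared key K = 1100^22 mod 1823.
1100^1 ≡ 1100 (mod 1823)
1100^2 = (1100^1)^2 ≡ 1100^2 = 1210000 ≡ 1351 (mod 1823)
1100^4 = (1100^2)^2 ≡ 1351^2 = 1825201 ≡ 378 (mod 1823)
1100^8 = (1100^4)^2 ≡ 378^2 = 142884 ≡ 690 (mod 1823)
1100^16 = (1100^8)^2 ≡ 690^2 = 476100 ≡ 297 (mod 1823)
1100^22 = 1100^16 · 1100^4 · 1100^2 ≡ 297 · 378 · 1351 ≡ 1412 (mod 1823).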